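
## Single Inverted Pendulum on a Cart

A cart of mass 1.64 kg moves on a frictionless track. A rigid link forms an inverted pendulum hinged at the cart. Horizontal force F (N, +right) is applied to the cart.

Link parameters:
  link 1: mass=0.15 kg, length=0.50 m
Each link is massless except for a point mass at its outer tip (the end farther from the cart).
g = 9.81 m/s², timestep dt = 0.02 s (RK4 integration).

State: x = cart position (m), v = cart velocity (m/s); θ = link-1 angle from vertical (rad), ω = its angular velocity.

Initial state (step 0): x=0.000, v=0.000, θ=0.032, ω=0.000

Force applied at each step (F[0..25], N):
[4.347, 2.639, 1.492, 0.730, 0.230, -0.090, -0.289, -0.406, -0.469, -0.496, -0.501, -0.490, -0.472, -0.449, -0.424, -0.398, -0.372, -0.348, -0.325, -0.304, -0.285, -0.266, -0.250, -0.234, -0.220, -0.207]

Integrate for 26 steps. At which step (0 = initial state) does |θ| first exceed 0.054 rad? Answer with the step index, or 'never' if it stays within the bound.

apply F[0]=+4.347 → step 1: x=0.001, v=0.052, θ=0.031, ω=-0.092
apply F[1]=+2.639 → step 2: x=0.002, v=0.084, θ=0.029, ω=-0.144
apply F[2]=+1.492 → step 3: x=0.004, v=0.102, θ=0.026, ω=-0.169
apply F[3]=+0.730 → step 4: x=0.006, v=0.110, θ=0.022, ω=-0.176
apply F[4]=+0.230 → step 5: x=0.008, v=0.113, θ=0.019, ω=-0.173
apply F[5]=-0.090 → step 6: x=0.010, v=0.111, θ=0.015, ω=-0.164
apply F[6]=-0.289 → step 7: x=0.013, v=0.108, θ=0.012, ω=-0.151
apply F[7]=-0.406 → step 8: x=0.015, v=0.102, θ=0.009, ω=-0.136
apply F[8]=-0.469 → step 9: x=0.017, v=0.097, θ=0.007, ω=-0.121
apply F[9]=-0.496 → step 10: x=0.018, v=0.090, θ=0.004, ω=-0.107
apply F[10]=-0.501 → step 11: x=0.020, v=0.084, θ=0.002, ω=-0.093
apply F[11]=-0.490 → step 12: x=0.022, v=0.078, θ=0.001, ω=-0.081
apply F[12]=-0.472 → step 13: x=0.023, v=0.072, θ=-0.001, ω=-0.069
apply F[13]=-0.449 → step 14: x=0.025, v=0.067, θ=-0.002, ω=-0.059
apply F[14]=-0.424 → step 15: x=0.026, v=0.062, θ=-0.003, ω=-0.050
apply F[15]=-0.398 → step 16: x=0.027, v=0.057, θ=-0.004, ω=-0.041
apply F[16]=-0.372 → step 17: x=0.028, v=0.053, θ=-0.005, ω=-0.034
apply F[17]=-0.348 → step 18: x=0.029, v=0.048, θ=-0.005, ω=-0.028
apply F[18]=-0.325 → step 19: x=0.030, v=0.045, θ=-0.006, ω=-0.022
apply F[19]=-0.304 → step 20: x=0.031, v=0.041, θ=-0.006, ω=-0.018
apply F[20]=-0.285 → step 21: x=0.032, v=0.038, θ=-0.007, ω=-0.014
apply F[21]=-0.266 → step 22: x=0.033, v=0.035, θ=-0.007, ω=-0.010
apply F[22]=-0.250 → step 23: x=0.033, v=0.032, θ=-0.007, ω=-0.007
apply F[23]=-0.234 → step 24: x=0.034, v=0.029, θ=-0.007, ω=-0.004
apply F[24]=-0.220 → step 25: x=0.034, v=0.026, θ=-0.007, ω=-0.002
apply F[25]=-0.207 → step 26: x=0.035, v=0.024, θ=-0.007, ω=-0.000
max |θ| = 0.032 ≤ 0.054 over all 27 states.

Answer: never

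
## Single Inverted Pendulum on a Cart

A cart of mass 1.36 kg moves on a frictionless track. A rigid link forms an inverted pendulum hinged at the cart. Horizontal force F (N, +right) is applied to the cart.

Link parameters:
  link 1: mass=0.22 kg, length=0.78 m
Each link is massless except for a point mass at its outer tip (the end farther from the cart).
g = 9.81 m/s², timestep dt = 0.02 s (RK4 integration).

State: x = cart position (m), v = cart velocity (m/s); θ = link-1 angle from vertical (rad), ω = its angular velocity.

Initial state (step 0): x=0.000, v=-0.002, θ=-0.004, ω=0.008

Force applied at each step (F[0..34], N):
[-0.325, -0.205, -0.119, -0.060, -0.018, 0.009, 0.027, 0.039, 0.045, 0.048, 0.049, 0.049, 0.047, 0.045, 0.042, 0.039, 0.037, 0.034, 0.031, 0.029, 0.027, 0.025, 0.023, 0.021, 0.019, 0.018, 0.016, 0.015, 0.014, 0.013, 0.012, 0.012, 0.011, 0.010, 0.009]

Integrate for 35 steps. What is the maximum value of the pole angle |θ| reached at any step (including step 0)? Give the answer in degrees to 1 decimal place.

apply F[0]=-0.325 → step 1: x=-0.000, v=-0.007, θ=-0.004, ω=0.013
apply F[1]=-0.205 → step 2: x=-0.000, v=-0.010, θ=-0.004, ω=0.016
apply F[2]=-0.119 → step 3: x=-0.000, v=-0.011, θ=-0.003, ω=0.017
apply F[3]=-0.060 → step 4: x=-0.001, v=-0.012, θ=-0.003, ω=0.017
apply F[4]=-0.018 → step 5: x=-0.001, v=-0.012, θ=-0.002, ω=0.017
apply F[5]=+0.009 → step 6: x=-0.001, v=-0.012, θ=-0.002, ω=0.016
apply F[6]=+0.027 → step 7: x=-0.001, v=-0.011, θ=-0.002, ω=0.015
apply F[7]=+0.039 → step 8: x=-0.002, v=-0.011, θ=-0.002, ω=0.014
apply F[8]=+0.045 → step 9: x=-0.002, v=-0.010, θ=-0.001, ω=0.012
apply F[9]=+0.048 → step 10: x=-0.002, v=-0.009, θ=-0.001, ω=0.011
apply F[10]=+0.049 → step 11: x=-0.002, v=-0.009, θ=-0.001, ω=0.010
apply F[11]=+0.049 → step 12: x=-0.002, v=-0.008, θ=-0.001, ω=0.009
apply F[12]=+0.047 → step 13: x=-0.003, v=-0.007, θ=-0.001, ω=0.008
apply F[13]=+0.045 → step 14: x=-0.003, v=-0.007, θ=-0.000, ω=0.007
apply F[14]=+0.042 → step 15: x=-0.003, v=-0.006, θ=-0.000, ω=0.006
apply F[15]=+0.039 → step 16: x=-0.003, v=-0.005, θ=-0.000, ω=0.005
apply F[16]=+0.037 → step 17: x=-0.003, v=-0.005, θ=-0.000, ω=0.004
apply F[17]=+0.034 → step 18: x=-0.003, v=-0.004, θ=0.000, ω=0.004
apply F[18]=+0.031 → step 19: x=-0.003, v=-0.004, θ=0.000, ω=0.003
apply F[19]=+0.029 → step 20: x=-0.003, v=-0.003, θ=0.000, ω=0.003
apply F[20]=+0.027 → step 21: x=-0.003, v=-0.003, θ=0.000, ω=0.002
apply F[21]=+0.025 → step 22: x=-0.003, v=-0.003, θ=0.000, ω=0.002
apply F[22]=+0.023 → step 23: x=-0.003, v=-0.002, θ=0.000, ω=0.002
apply F[23]=+0.021 → step 24: x=-0.003, v=-0.002, θ=0.000, ω=0.001
apply F[24]=+0.019 → step 25: x=-0.004, v=-0.002, θ=0.000, ω=0.001
apply F[25]=+0.018 → step 26: x=-0.004, v=-0.002, θ=0.000, ω=0.001
apply F[26]=+0.016 → step 27: x=-0.004, v=-0.001, θ=0.000, ω=0.001
apply F[27]=+0.015 → step 28: x=-0.004, v=-0.001, θ=0.000, ω=0.000
apply F[28]=+0.014 → step 29: x=-0.004, v=-0.001, θ=0.000, ω=0.000
apply F[29]=+0.013 → step 30: x=-0.004, v=-0.001, θ=0.000, ω=0.000
apply F[30]=+0.012 → step 31: x=-0.004, v=-0.001, θ=0.000, ω=-0.000
apply F[31]=+0.012 → step 32: x=-0.004, v=-0.000, θ=0.000, ω=-0.000
apply F[32]=+0.011 → step 33: x=-0.004, v=-0.000, θ=0.000, ω=-0.000
apply F[33]=+0.010 → step 34: x=-0.004, v=-0.000, θ=0.000, ω=-0.000
apply F[34]=+0.009 → step 35: x=-0.004, v=0.000, θ=0.000, ω=-0.000
Max |angle| over trajectory = 0.004 rad = 0.2°.

Answer: 0.2°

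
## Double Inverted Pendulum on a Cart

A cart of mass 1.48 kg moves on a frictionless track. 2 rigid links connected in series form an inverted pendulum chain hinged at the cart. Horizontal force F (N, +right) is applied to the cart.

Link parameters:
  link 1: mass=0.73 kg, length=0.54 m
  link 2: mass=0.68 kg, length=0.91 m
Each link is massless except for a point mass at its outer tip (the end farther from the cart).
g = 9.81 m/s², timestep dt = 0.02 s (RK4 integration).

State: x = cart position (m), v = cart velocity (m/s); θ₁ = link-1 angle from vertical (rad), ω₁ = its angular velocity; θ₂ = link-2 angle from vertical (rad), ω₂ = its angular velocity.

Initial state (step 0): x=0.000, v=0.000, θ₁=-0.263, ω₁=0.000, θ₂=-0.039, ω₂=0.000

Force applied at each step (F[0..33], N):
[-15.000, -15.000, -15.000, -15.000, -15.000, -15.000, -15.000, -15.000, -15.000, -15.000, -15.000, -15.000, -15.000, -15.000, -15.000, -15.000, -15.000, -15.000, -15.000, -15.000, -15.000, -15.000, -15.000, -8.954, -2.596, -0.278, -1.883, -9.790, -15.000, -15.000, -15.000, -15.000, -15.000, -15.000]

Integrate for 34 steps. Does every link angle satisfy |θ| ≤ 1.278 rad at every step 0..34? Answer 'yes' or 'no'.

Answer: no

Derivation:
apply F[0]=-15.000 → step 1: x=-0.001, v=-0.149, θ₁=-0.262, ω₁=0.090, θ₂=-0.038, ω₂=0.103
apply F[1]=-15.000 → step 2: x=-0.006, v=-0.298, θ₁=-0.259, ω₁=0.182, θ₂=-0.035, ω₂=0.206
apply F[2]=-15.000 → step 3: x=-0.013, v=-0.448, θ₁=-0.255, ω₁=0.278, θ₂=-0.030, ω₂=0.308
apply F[3]=-15.000 → step 4: x=-0.024, v=-0.600, θ₁=-0.248, ω₁=0.379, θ₂=-0.023, ω₂=0.410
apply F[4]=-15.000 → step 5: x=-0.037, v=-0.753, θ₁=-0.240, ω₁=0.487, θ₂=-0.013, ω₂=0.512
apply F[5]=-15.000 → step 6: x=-0.054, v=-0.909, θ₁=-0.229, ω₁=0.605, θ₂=-0.002, ω₂=0.613
apply F[6]=-15.000 → step 7: x=-0.074, v=-1.068, θ₁=-0.215, ω₁=0.735, θ₂=0.011, ω₂=0.712
apply F[7]=-15.000 → step 8: x=-0.097, v=-1.231, θ₁=-0.199, ω₁=0.880, θ₂=0.026, ω₂=0.809
apply F[8]=-15.000 → step 9: x=-0.123, v=-1.398, θ₁=-0.180, ω₁=1.044, θ₂=0.043, ω₂=0.903
apply F[9]=-15.000 → step 10: x=-0.153, v=-1.570, θ₁=-0.157, ω₁=1.229, θ₂=0.062, ω₂=0.992
apply F[10]=-15.000 → step 11: x=-0.186, v=-1.747, θ₁=-0.131, ω₁=1.439, θ₂=0.083, ω₂=1.076
apply F[11]=-15.000 → step 12: x=-0.223, v=-1.931, θ₁=-0.100, ω₁=1.679, θ₂=0.105, ω₂=1.152
apply F[12]=-15.000 → step 13: x=-0.263, v=-2.121, θ₁=-0.063, ω₁=1.952, θ₂=0.129, ω₂=1.218
apply F[13]=-15.000 → step 14: x=-0.308, v=-2.318, θ₁=-0.021, ω₁=2.263, θ₂=0.154, ω₂=1.272
apply F[14]=-15.000 → step 15: x=-0.356, v=-2.521, θ₁=0.027, ω₁=2.612, θ₂=0.180, ω₂=1.312
apply F[15]=-15.000 → step 16: x=-0.408, v=-2.728, θ₁=0.084, ω₁=2.998, θ₂=0.206, ω₂=1.337
apply F[16]=-15.000 → step 17: x=-0.465, v=-2.935, θ₁=0.148, ω₁=3.416, θ₂=0.233, ω₂=1.347
apply F[17]=-15.000 → step 18: x=-0.526, v=-3.137, θ₁=0.220, ω₁=3.852, θ₂=0.260, ω₂=1.347
apply F[18]=-15.000 → step 19: x=-0.591, v=-3.327, θ₁=0.302, ω₁=4.285, θ₂=0.287, ω₂=1.346
apply F[19]=-15.000 → step 20: x=-0.659, v=-3.495, θ₁=0.391, ω₁=4.691, θ₂=0.314, ω₂=1.356
apply F[20]=-15.000 → step 21: x=-0.730, v=-3.635, θ₁=0.489, ω₁=5.048, θ₂=0.342, ω₂=1.393
apply F[21]=-15.000 → step 22: x=-0.804, v=-3.744, θ₁=0.593, ω₁=5.342, θ₂=0.370, ω₂=1.468
apply F[22]=-15.000 → step 23: x=-0.880, v=-3.821, θ₁=0.702, ω₁=5.571, θ₂=0.401, ω₂=1.588
apply F[23]=-8.954 → step 24: x=-0.956, v=-3.813, θ₁=0.815, ω₁=5.689, θ₂=0.434, ω₂=1.728
apply F[24]=-2.596 → step 25: x=-1.031, v=-3.730, θ₁=0.929, ω₁=5.741, θ₂=0.470, ω₂=1.869
apply F[25]=-0.278 → step 26: x=-1.105, v=-3.614, θ₁=1.044, ω₁=5.787, θ₂=0.509, ω₂=2.022
apply F[26]=-1.883 → step 27: x=-1.176, v=-3.500, θ₁=1.161, ω₁=5.848, θ₂=0.551, ω₂=2.211
apply F[27]=-9.790 → step 28: x=-1.246, v=-3.440, θ₁=1.278, ω₁=5.919, θ₂=0.598, ω₂=2.486
apply F[28]=-15.000 → step 29: x=-1.314, v=-3.408, θ₁=1.397, ω₁=5.968, θ₂=0.651, ω₂=2.837
apply F[29]=-15.000 → step 30: x=-1.382, v=-3.365, θ₁=1.517, ω₁=5.992, θ₂=0.711, ω₂=3.223
apply F[30]=-15.000 → step 31: x=-1.449, v=-3.312, θ₁=1.637, ω₁=5.983, θ₂=0.780, ω₂=3.645
apply F[31]=-15.000 → step 32: x=-1.514, v=-3.252, θ₁=1.756, ω₁=5.934, θ₂=0.857, ω₂=4.100
apply F[32]=-15.000 → step 33: x=-1.579, v=-3.187, θ₁=1.874, ω₁=5.831, θ₂=0.944, ω₂=4.588
apply F[33]=-15.000 → step 34: x=-1.642, v=-3.120, θ₁=1.989, ω₁=5.657, θ₂=1.041, ω₂=5.105
Max |angle| over trajectory = 1.989 rad; bound = 1.278 → exceeded.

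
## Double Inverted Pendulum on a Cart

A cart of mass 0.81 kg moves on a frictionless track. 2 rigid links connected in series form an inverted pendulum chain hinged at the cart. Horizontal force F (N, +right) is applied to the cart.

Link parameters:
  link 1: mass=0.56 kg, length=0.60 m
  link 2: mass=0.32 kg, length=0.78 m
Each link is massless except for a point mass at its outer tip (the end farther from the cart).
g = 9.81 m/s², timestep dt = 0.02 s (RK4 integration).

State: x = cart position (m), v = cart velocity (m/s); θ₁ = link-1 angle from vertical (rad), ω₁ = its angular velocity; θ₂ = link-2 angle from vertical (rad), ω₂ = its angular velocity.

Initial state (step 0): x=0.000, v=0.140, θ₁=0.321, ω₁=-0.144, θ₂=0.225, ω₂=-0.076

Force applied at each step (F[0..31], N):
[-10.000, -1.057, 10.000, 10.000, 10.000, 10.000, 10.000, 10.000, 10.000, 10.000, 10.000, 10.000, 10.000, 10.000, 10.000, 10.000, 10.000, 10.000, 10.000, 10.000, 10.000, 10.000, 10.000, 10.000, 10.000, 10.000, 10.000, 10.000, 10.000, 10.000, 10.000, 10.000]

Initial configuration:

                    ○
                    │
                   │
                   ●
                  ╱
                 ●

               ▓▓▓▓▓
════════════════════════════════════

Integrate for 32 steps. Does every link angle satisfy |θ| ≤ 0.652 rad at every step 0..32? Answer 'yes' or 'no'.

apply F[0]=-10.000 → step 1: x=-0.000, v=-0.140, θ₁=0.324, ω₁=0.411, θ₂=0.223, ω₂=-0.095
apply F[1]=-1.057 → step 2: x=-0.004, v=-0.221, θ₁=0.334, ω₁=0.659, θ₂=0.221, ω₂=-0.128
apply F[2]=+10.000 → step 3: x=-0.006, v=-0.058, θ₁=0.346, ω₁=0.540, θ₂=0.218, ω₂=-0.185
apply F[3]=+10.000 → step 4: x=-0.006, v=0.101, θ₁=0.356, ω₁=0.432, θ₂=0.214, ω₂=-0.248
apply F[4]=+10.000 → step 5: x=-0.002, v=0.259, θ₁=0.364, ω₁=0.335, θ₂=0.208, ω₂=-0.318
apply F[5]=+10.000 → step 6: x=0.004, v=0.415, θ₁=0.369, ω₁=0.245, θ₂=0.201, ω₂=-0.394
apply F[6]=+10.000 → step 7: x=0.014, v=0.569, θ₁=0.374, ω₁=0.161, θ₂=0.192, ω₂=-0.476
apply F[7]=+10.000 → step 8: x=0.027, v=0.724, θ₁=0.376, ω₁=0.081, θ₂=0.182, ω₂=-0.564
apply F[8]=+10.000 → step 9: x=0.043, v=0.878, θ₁=0.377, ω₁=0.005, θ₂=0.170, ω₂=-0.657
apply F[9]=+10.000 → step 10: x=0.062, v=1.033, θ₁=0.376, ω₁=-0.070, θ₂=0.155, ω₂=-0.755
apply F[10]=+10.000 → step 11: x=0.085, v=1.189, θ₁=0.374, ω₁=-0.145, θ₂=0.139, ω₂=-0.860
apply F[11]=+10.000 → step 12: x=0.110, v=1.346, θ₁=0.370, ω₁=-0.222, θ₂=0.121, ω₂=-0.969
apply F[12]=+10.000 → step 13: x=0.138, v=1.505, θ₁=0.365, ω₁=-0.301, θ₂=0.101, ω₂=-1.085
apply F[13]=+10.000 → step 14: x=0.170, v=1.666, θ₁=0.358, ω₁=-0.385, θ₂=0.078, ω₂=-1.205
apply F[14]=+10.000 → step 15: x=0.205, v=1.830, θ₁=0.350, ω₁=-0.475, θ₂=0.052, ω₂=-1.331
apply F[15]=+10.000 → step 16: x=0.243, v=1.997, θ₁=0.339, ω₁=-0.574, θ₂=0.024, ω₂=-1.463
apply F[16]=+10.000 → step 17: x=0.285, v=2.169, θ₁=0.327, ω₁=-0.684, θ₂=-0.006, ω₂=-1.599
apply F[17]=+10.000 → step 18: x=0.330, v=2.345, θ₁=0.312, ω₁=-0.807, θ₂=-0.040, ω₂=-1.738
apply F[18]=+10.000 → step 19: x=0.379, v=2.527, θ₁=0.294, ω₁=-0.946, θ₂=-0.076, ω₂=-1.881
apply F[19]=+10.000 → step 20: x=0.431, v=2.715, θ₁=0.274, ω₁=-1.105, θ₂=-0.115, ω₂=-2.025
apply F[20]=+10.000 → step 21: x=0.487, v=2.910, θ₁=0.250, ω₁=-1.288, θ₂=-0.157, ω₂=-2.169
apply F[21]=+10.000 → step 22: x=0.548, v=3.113, θ₁=0.222, ω₁=-1.499, θ₂=-0.202, ω₂=-2.309
apply F[22]=+10.000 → step 23: x=0.612, v=3.325, θ₁=0.190, ω₁=-1.742, θ₂=-0.249, ω₂=-2.443
apply F[23]=+10.000 → step 24: x=0.681, v=3.545, θ₁=0.152, ω₁=-2.022, θ₂=-0.299, ω₂=-2.566
apply F[24]=+10.000 → step 25: x=0.754, v=3.775, θ₁=0.109, ω₁=-2.343, θ₂=-0.352, ω₂=-2.671
apply F[25]=+10.000 → step 26: x=0.832, v=4.014, θ₁=0.058, ω₁=-2.708, θ₂=-0.406, ω₂=-2.753
apply F[26]=+10.000 → step 27: x=0.915, v=4.259, θ₁=-0.000, ω₁=-3.117, θ₂=-0.462, ω₂=-2.804
apply F[27]=+10.000 → step 28: x=1.002, v=4.506, θ₁=-0.067, ω₁=-3.568, θ₂=-0.518, ω₂=-2.815
apply F[28]=+10.000 → step 29: x=1.095, v=4.748, θ₁=-0.143, ω₁=-4.049, θ₂=-0.574, ω₂=-2.780
apply F[29]=+10.000 → step 30: x=1.192, v=4.974, θ₁=-0.229, ω₁=-4.544, θ₂=-0.629, ω₂=-2.699
apply F[30]=+10.000 → step 31: x=1.293, v=5.172, θ₁=-0.325, ω₁=-5.028, θ₂=-0.682, ω₂=-2.577
apply F[31]=+10.000 → step 32: x=1.399, v=5.328, θ₁=-0.430, ω₁=-5.476, θ₂=-0.732, ω₂=-2.430
Max |angle| over trajectory = 0.732 rad; bound = 0.652 → exceeded.

Answer: no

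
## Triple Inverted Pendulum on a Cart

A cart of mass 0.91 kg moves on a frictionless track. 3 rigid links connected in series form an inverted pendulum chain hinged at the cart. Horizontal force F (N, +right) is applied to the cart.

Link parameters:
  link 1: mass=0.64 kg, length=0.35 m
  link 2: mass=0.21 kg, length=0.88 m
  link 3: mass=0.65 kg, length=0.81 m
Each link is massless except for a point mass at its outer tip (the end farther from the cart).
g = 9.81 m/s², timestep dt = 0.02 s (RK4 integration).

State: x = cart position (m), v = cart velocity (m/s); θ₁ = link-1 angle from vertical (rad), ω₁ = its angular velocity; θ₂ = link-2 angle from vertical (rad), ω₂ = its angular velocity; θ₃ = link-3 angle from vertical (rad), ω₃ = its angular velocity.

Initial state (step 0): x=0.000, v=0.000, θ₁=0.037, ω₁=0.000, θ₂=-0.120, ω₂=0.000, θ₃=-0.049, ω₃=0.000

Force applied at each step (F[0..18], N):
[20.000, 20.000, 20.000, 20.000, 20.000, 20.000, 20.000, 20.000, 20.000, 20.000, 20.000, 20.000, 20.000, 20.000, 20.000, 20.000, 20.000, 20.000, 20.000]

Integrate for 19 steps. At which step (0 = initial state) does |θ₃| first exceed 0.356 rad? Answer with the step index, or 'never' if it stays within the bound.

Answer: never

Derivation:
apply F[0]=+20.000 → step 1: x=0.004, v=0.429, θ₁=0.026, ω₁=-1.090, θ₂=-0.121, ω₂=-0.131, θ₃=-0.048, ω₃=0.071
apply F[1]=+20.000 → step 2: x=0.017, v=0.865, θ₁=-0.007, ω₁=-2.240, θ₂=-0.125, ω₂=-0.239, θ₃=-0.046, ω₃=0.136
apply F[2]=+20.000 → step 3: x=0.039, v=1.310, θ₁=-0.064, ω₁=-3.488, θ₂=-0.131, ω₂=-0.303, θ₃=-0.043, ω₃=0.185
apply F[3]=+20.000 → step 4: x=0.070, v=1.753, θ₁=-0.147, ω₁=-4.798, θ₂=-0.137, ω₂=-0.315, θ₃=-0.039, ω₃=0.197
apply F[4]=+20.000 → step 5: x=0.109, v=2.160, θ₁=-0.256, ω₁=-6.024, θ₂=-0.143, ω₂=-0.299, θ₃=-0.035, ω₃=0.148
apply F[5]=+20.000 → step 6: x=0.155, v=2.493, θ₁=-0.386, ω₁=-6.969, θ₂=-0.149, ω₂=-0.318, θ₃=-0.034, ω₃=0.036
apply F[6]=+20.000 → step 7: x=0.208, v=2.738, θ₁=-0.532, ω₁=-7.556, θ₂=-0.156, ω₂=-0.428, θ₃=-0.034, ω₃=-0.114
apply F[7]=+20.000 → step 8: x=0.265, v=2.912, θ₁=-0.686, ω₁=-7.870, θ₂=-0.167, ω₂=-0.643, θ₃=-0.038, ω₃=-0.272
apply F[8]=+20.000 → step 9: x=0.324, v=3.039, θ₁=-0.846, ω₁=-8.033, θ₂=-0.183, ω₂=-0.945, θ₃=-0.045, ω₃=-0.425
apply F[9]=+20.000 → step 10: x=0.386, v=3.133, θ₁=-1.007, ω₁=-8.129, θ₂=-0.205, ω₂=-1.312, θ₃=-0.055, ω₃=-0.569
apply F[10]=+20.000 → step 11: x=0.449, v=3.204, θ₁=-1.171, ω₁=-8.203, θ₂=-0.235, ω₂=-1.728, θ₃=-0.068, ω₃=-0.710
apply F[11]=+20.000 → step 12: x=0.514, v=3.257, θ₁=-1.335, ω₁=-8.270, θ₂=-0.274, ω₂=-2.182, θ₃=-0.083, ω₃=-0.853
apply F[12]=+20.000 → step 13: x=0.579, v=3.296, θ₁=-1.501, ω₁=-8.331, θ₂=-0.323, ω₂=-2.666, θ₃=-0.102, ω₃=-1.005
apply F[13]=+20.000 → step 14: x=0.646, v=3.325, θ₁=-1.669, ω₁=-8.375, θ₂=-0.381, ω₂=-3.173, θ₃=-0.124, ω₃=-1.174
apply F[14]=+20.000 → step 15: x=0.712, v=3.352, θ₁=-1.836, ω₁=-8.384, θ₂=-0.450, ω₂=-3.696, θ₃=-0.149, ω₃=-1.371
apply F[15]=+20.000 → step 16: x=0.780, v=3.386, θ₁=-2.003, ω₁=-8.323, θ₂=-0.529, ω₂=-4.223, θ₃=-0.179, ω₃=-1.606
apply F[16]=+20.000 → step 17: x=0.848, v=3.439, θ₁=-2.168, ω₁=-8.145, θ₂=-0.619, ω₂=-4.738, θ₃=-0.214, ω₃=-1.893
apply F[17]=+20.000 → step 18: x=0.918, v=3.530, θ₁=-2.328, ω₁=-7.783, θ₂=-0.718, ω₂=-5.215, θ₃=-0.255, ω₃=-2.244
apply F[18]=+20.000 → step 19: x=0.990, v=3.676, θ₁=-2.478, ω₁=-7.162, θ₂=-0.827, ω₂=-5.617, θ₃=-0.304, ω₃=-2.674
max |θ₃| = 0.304 ≤ 0.356 over all 20 states.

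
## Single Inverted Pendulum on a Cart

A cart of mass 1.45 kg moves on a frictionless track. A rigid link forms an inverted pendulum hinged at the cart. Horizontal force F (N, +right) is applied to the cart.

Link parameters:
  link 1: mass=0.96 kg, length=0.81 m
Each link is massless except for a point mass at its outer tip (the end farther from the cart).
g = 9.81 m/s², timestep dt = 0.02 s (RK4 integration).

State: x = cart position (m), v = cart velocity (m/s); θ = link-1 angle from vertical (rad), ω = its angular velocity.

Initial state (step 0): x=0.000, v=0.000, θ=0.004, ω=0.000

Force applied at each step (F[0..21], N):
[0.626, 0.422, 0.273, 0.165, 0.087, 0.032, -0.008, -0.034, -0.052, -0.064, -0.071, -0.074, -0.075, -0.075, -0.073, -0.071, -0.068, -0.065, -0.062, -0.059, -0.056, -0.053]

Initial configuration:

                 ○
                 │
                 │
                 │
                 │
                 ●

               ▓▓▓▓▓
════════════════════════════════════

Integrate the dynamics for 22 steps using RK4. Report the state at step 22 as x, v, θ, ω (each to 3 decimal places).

Answer: x=0.006, v=0.006, θ=-0.001, ω=-0.002

Derivation:
apply F[0]=+0.626 → step 1: x=0.000, v=0.008, θ=0.004, ω=-0.009
apply F[1]=+0.422 → step 2: x=0.000, v=0.013, θ=0.004, ω=-0.015
apply F[2]=+0.273 → step 3: x=0.001, v=0.017, θ=0.003, ω=-0.018
apply F[3]=+0.165 → step 4: x=0.001, v=0.019, θ=0.003, ω=-0.019
apply F[4]=+0.087 → step 5: x=0.001, v=0.019, θ=0.003, ω=-0.020
apply F[5]=+0.032 → step 6: x=0.002, v=0.020, θ=0.002, ω=-0.019
apply F[6]=-0.008 → step 7: x=0.002, v=0.019, θ=0.002, ω=-0.019
apply F[7]=-0.034 → step 8: x=0.002, v=0.019, θ=0.001, ω=-0.017
apply F[8]=-0.052 → step 9: x=0.003, v=0.018, θ=0.001, ω=-0.016
apply F[9]=-0.064 → step 10: x=0.003, v=0.017, θ=0.001, ω=-0.014
apply F[10]=-0.071 → step 11: x=0.004, v=0.016, θ=0.001, ω=-0.013
apply F[11]=-0.074 → step 12: x=0.004, v=0.015, θ=0.000, ω=-0.011
apply F[12]=-0.075 → step 13: x=0.004, v=0.013, θ=0.000, ω=-0.010
apply F[13]=-0.075 → step 14: x=0.004, v=0.012, θ=-0.000, ω=-0.009
apply F[14]=-0.073 → step 15: x=0.005, v=0.011, θ=-0.000, ω=-0.008
apply F[15]=-0.071 → step 16: x=0.005, v=0.011, θ=-0.000, ω=-0.007
apply F[16]=-0.068 → step 17: x=0.005, v=0.010, θ=-0.001, ω=-0.006
apply F[17]=-0.065 → step 18: x=0.005, v=0.009, θ=-0.001, ω=-0.005
apply F[18]=-0.062 → step 19: x=0.005, v=0.008, θ=-0.001, ω=-0.004
apply F[19]=-0.059 → step 20: x=0.006, v=0.007, θ=-0.001, ω=-0.003
apply F[20]=-0.056 → step 21: x=0.006, v=0.007, θ=-0.001, ω=-0.003
apply F[21]=-0.053 → step 22: x=0.006, v=0.006, θ=-0.001, ω=-0.002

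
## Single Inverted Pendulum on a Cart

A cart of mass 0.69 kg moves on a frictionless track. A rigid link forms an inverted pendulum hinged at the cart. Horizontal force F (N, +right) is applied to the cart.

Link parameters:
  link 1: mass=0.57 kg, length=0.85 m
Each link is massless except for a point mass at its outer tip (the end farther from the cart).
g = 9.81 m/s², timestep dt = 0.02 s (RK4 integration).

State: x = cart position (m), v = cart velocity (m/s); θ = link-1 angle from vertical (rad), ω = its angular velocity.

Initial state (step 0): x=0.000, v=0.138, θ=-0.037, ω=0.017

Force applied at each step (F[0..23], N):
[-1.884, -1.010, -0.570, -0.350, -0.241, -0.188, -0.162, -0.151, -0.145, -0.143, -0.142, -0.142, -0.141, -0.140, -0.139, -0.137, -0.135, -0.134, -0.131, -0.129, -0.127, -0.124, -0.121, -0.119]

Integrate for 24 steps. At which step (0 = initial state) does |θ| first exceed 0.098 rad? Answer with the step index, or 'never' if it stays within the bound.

apply F[0]=-1.884 → step 1: x=0.002, v=0.089, θ=-0.036, ω=0.066
apply F[1]=-1.010 → step 2: x=0.004, v=0.066, θ=-0.035, ω=0.085
apply F[2]=-0.570 → step 3: x=0.005, v=0.055, θ=-0.033, ω=0.090
apply F[3]=-0.350 → step 4: x=0.006, v=0.050, θ=-0.031, ω=0.089
apply F[4]=-0.241 → step 5: x=0.007, v=0.048, θ=-0.029, ω=0.084
apply F[5]=-0.188 → step 6: x=0.008, v=0.047, θ=-0.028, ω=0.079
apply F[6]=-0.162 → step 7: x=0.009, v=0.047, θ=-0.026, ω=0.073
apply F[7]=-0.151 → step 8: x=0.010, v=0.046, θ=-0.025, ω=0.067
apply F[8]=-0.145 → step 9: x=0.011, v=0.046, θ=-0.024, ω=0.062
apply F[9]=-0.143 → step 10: x=0.012, v=0.046, θ=-0.022, ω=0.057
apply F[10]=-0.142 → step 11: x=0.013, v=0.045, θ=-0.021, ω=0.053
apply F[11]=-0.142 → step 12: x=0.014, v=0.044, θ=-0.020, ω=0.049
apply F[12]=-0.141 → step 13: x=0.014, v=0.043, θ=-0.019, ω=0.045
apply F[13]=-0.140 → step 14: x=0.015, v=0.042, θ=-0.018, ω=0.042
apply F[14]=-0.139 → step 15: x=0.016, v=0.041, θ=-0.018, ω=0.039
apply F[15]=-0.137 → step 16: x=0.017, v=0.040, θ=-0.017, ω=0.037
apply F[16]=-0.135 → step 17: x=0.018, v=0.039, θ=-0.016, ω=0.034
apply F[17]=-0.134 → step 18: x=0.018, v=0.038, θ=-0.015, ω=0.032
apply F[18]=-0.131 → step 19: x=0.019, v=0.036, θ=-0.015, ω=0.030
apply F[19]=-0.129 → step 20: x=0.020, v=0.035, θ=-0.014, ω=0.029
apply F[20]=-0.127 → step 21: x=0.021, v=0.034, θ=-0.014, ω=0.027
apply F[21]=-0.124 → step 22: x=0.021, v=0.032, θ=-0.013, ω=0.026
apply F[22]=-0.121 → step 23: x=0.022, v=0.031, θ=-0.013, ω=0.024
apply F[23]=-0.119 → step 24: x=0.022, v=0.029, θ=-0.012, ω=0.023
max |θ| = 0.037 ≤ 0.098 over all 25 states.

Answer: never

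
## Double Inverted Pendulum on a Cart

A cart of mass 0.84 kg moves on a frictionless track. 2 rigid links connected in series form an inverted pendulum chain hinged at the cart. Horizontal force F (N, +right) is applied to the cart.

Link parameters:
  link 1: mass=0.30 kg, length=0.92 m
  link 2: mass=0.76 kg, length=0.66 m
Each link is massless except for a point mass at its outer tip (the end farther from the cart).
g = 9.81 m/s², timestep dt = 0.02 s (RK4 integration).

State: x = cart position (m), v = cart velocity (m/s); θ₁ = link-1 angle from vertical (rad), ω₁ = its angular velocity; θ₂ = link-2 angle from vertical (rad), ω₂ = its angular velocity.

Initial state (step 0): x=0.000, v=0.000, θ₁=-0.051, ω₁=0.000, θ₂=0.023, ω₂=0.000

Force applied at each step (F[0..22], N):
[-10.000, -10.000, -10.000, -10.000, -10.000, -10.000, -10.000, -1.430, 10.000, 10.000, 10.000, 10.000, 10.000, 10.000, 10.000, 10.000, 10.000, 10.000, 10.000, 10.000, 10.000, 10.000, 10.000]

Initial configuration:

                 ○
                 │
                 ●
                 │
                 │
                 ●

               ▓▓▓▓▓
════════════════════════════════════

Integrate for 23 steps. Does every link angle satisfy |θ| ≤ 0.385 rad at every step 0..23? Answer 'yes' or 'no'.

Answer: yes

Derivation:
apply F[0]=-10.000 → step 1: x=-0.002, v=-0.225, θ₁=-0.049, ω₁=0.192, θ₂=0.024, ω₂=0.080
apply F[1]=-10.000 → step 2: x=-0.009, v=-0.451, θ₁=-0.043, ω₁=0.389, θ₂=0.026, ω₂=0.158
apply F[2]=-10.000 → step 3: x=-0.020, v=-0.680, θ₁=-0.033, ω₁=0.592, θ₂=0.030, ω₂=0.228
apply F[3]=-10.000 → step 4: x=-0.036, v=-0.911, θ₁=-0.020, ω₁=0.807, θ₂=0.035, ω₂=0.289
apply F[4]=-10.000 → step 5: x=-0.057, v=-1.147, θ₁=-0.001, ω₁=1.036, θ₂=0.042, ω₂=0.337
apply F[5]=-10.000 → step 6: x=-0.082, v=-1.387, θ₁=0.022, ω₁=1.283, θ₂=0.049, ω₂=0.368
apply F[6]=-10.000 → step 7: x=-0.112, v=-1.632, θ₁=0.050, ω₁=1.550, θ₂=0.056, ω₂=0.381
apply F[7]=-1.430 → step 8: x=-0.145, v=-1.678, θ₁=0.082, ω₁=1.617, θ₂=0.064, ω₂=0.377
apply F[8]=+10.000 → step 9: x=-0.177, v=-1.461, θ₁=0.112, ω₁=1.417, θ₂=0.071, ω₂=0.349
apply F[9]=+10.000 → step 10: x=-0.204, v=-1.253, θ₁=0.139, ω₁=1.245, θ₂=0.078, ω₂=0.298
apply F[10]=+10.000 → step 11: x=-0.227, v=-1.052, θ₁=0.162, ω₁=1.099, θ₂=0.083, ω₂=0.224
apply F[11]=+10.000 → step 12: x=-0.246, v=-0.858, θ₁=0.183, ω₁=0.977, θ₂=0.086, ω₂=0.128
apply F[12]=+10.000 → step 13: x=-0.261, v=-0.669, θ₁=0.201, ω₁=0.876, θ₂=0.088, ω₂=0.012
apply F[13]=+10.000 → step 14: x=-0.273, v=-0.486, θ₁=0.218, ω₁=0.796, θ₂=0.087, ω₂=-0.125
apply F[14]=+10.000 → step 15: x=-0.281, v=-0.307, θ₁=0.233, ω₁=0.734, θ₂=0.083, ω₂=-0.283
apply F[15]=+10.000 → step 16: x=-0.285, v=-0.132, θ₁=0.248, ω₁=0.691, θ₂=0.075, ω₂=-0.462
apply F[16]=+10.000 → step 17: x=-0.286, v=0.041, θ₁=0.261, ω₁=0.663, θ₂=0.064, ω₂=-0.662
apply F[17]=+10.000 → step 18: x=-0.284, v=0.213, θ₁=0.274, ω₁=0.651, θ₂=0.049, ω₂=-0.886
apply F[18]=+10.000 → step 19: x=-0.278, v=0.384, θ₁=0.287, ω₁=0.650, θ₂=0.028, ω₂=-1.130
apply F[19]=+10.000 → step 20: x=-0.268, v=0.556, θ₁=0.300, ω₁=0.660, θ₂=0.003, ω₂=-1.395
apply F[20]=+10.000 → step 21: x=-0.255, v=0.730, θ₁=0.314, ω₁=0.674, θ₂=-0.027, ω₂=-1.677
apply F[21]=+10.000 → step 22: x=-0.239, v=0.907, θ₁=0.327, ω₁=0.688, θ₂=-0.064, ω₂=-1.972
apply F[22]=+10.000 → step 23: x=-0.219, v=1.088, θ₁=0.341, ω₁=0.695, θ₂=-0.106, ω₂=-2.274
Max |angle| over trajectory = 0.341 rad; bound = 0.385 → within bound.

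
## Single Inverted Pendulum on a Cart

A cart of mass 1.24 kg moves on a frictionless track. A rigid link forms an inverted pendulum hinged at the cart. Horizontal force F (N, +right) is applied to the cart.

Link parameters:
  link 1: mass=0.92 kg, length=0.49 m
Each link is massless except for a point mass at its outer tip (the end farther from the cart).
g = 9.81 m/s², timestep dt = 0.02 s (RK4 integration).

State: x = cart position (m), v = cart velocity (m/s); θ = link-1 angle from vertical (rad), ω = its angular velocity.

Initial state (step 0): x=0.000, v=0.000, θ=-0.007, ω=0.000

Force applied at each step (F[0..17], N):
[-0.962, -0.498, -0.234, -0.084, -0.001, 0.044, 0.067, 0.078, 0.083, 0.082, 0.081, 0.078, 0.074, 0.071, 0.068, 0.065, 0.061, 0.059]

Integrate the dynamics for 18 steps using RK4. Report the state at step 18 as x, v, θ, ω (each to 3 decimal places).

Answer: x=-0.006, v=-0.009, θ=0.001, ω=0.005

Derivation:
apply F[0]=-0.962 → step 1: x=-0.000, v=-0.015, θ=-0.007, ω=0.027
apply F[1]=-0.498 → step 2: x=-0.001, v=-0.022, θ=-0.006, ω=0.039
apply F[2]=-0.234 → step 3: x=-0.001, v=-0.025, θ=-0.005, ω=0.042
apply F[3]=-0.084 → step 4: x=-0.001, v=-0.025, θ=-0.004, ω=0.042
apply F[4]=-0.001 → step 5: x=-0.002, v=-0.025, θ=-0.004, ω=0.039
apply F[5]=+0.044 → step 6: x=-0.002, v=-0.023, θ=-0.003, ω=0.035
apply F[6]=+0.067 → step 7: x=-0.003, v=-0.022, θ=-0.002, ω=0.031
apply F[7]=+0.078 → step 8: x=-0.003, v=-0.020, θ=-0.002, ω=0.028
apply F[8]=+0.083 → step 9: x=-0.004, v=-0.019, θ=-0.001, ω=0.024
apply F[9]=+0.082 → step 10: x=-0.004, v=-0.017, θ=-0.001, ω=0.021
apply F[10]=+0.081 → step 11: x=-0.004, v=-0.016, θ=-0.000, ω=0.018
apply F[11]=+0.078 → step 12: x=-0.005, v=-0.015, θ=0.000, ω=0.015
apply F[12]=+0.074 → step 13: x=-0.005, v=-0.014, θ=0.000, ω=0.013
apply F[13]=+0.071 → step 14: x=-0.005, v=-0.013, θ=0.001, ω=0.011
apply F[14]=+0.068 → step 15: x=-0.006, v=-0.012, θ=0.001, ω=0.009
apply F[15]=+0.065 → step 16: x=-0.006, v=-0.011, θ=0.001, ω=0.007
apply F[16]=+0.061 → step 17: x=-0.006, v=-0.010, θ=0.001, ω=0.006
apply F[17]=+0.059 → step 18: x=-0.006, v=-0.009, θ=0.001, ω=0.005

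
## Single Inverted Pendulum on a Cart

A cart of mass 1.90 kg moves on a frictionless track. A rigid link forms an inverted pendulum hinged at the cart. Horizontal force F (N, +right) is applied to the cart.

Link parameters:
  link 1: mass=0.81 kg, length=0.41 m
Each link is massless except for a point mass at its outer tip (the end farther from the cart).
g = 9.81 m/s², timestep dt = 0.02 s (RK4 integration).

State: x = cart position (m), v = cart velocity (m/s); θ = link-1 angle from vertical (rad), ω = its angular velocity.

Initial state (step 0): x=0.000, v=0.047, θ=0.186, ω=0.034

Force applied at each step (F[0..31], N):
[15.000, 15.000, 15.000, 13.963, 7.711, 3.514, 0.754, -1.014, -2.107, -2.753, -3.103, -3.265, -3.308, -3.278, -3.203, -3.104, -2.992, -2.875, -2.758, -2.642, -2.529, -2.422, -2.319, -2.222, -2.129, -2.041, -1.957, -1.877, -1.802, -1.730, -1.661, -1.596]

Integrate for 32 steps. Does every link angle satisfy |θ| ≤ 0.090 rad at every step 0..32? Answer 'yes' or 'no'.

apply F[0]=+15.000 → step 1: x=0.002, v=0.188, θ=0.184, ω=-0.215
apply F[1]=+15.000 → step 2: x=0.008, v=0.329, θ=0.177, ω=-0.468
apply F[2]=+15.000 → step 3: x=0.016, v=0.471, θ=0.165, ω=-0.727
apply F[3]=+13.963 → step 4: x=0.026, v=0.604, θ=0.148, ω=-0.973
apply F[4]=+7.711 → step 5: x=0.039, v=0.674, θ=0.128, ω=-1.075
apply F[5]=+3.514 → step 6: x=0.053, v=0.701, θ=0.106, ω=-1.086
apply F[6]=+0.754 → step 7: x=0.067, v=0.702, θ=0.085, ω=-1.041
apply F[7]=-1.014 → step 8: x=0.081, v=0.685, θ=0.065, ω=-0.965
apply F[8]=-2.107 → step 9: x=0.094, v=0.659, θ=0.047, ω=-0.873
apply F[9]=-2.753 → step 10: x=0.107, v=0.626, θ=0.030, ω=-0.777
apply F[10]=-3.103 → step 11: x=0.119, v=0.592, θ=0.016, ω=-0.682
apply F[11]=-3.265 → step 12: x=0.131, v=0.557, θ=0.003, ω=-0.592
apply F[12]=-3.308 → step 13: x=0.141, v=0.522, θ=-0.008, ω=-0.509
apply F[13]=-3.278 → step 14: x=0.152, v=0.489, θ=-0.017, ω=-0.433
apply F[14]=-3.203 → step 15: x=0.161, v=0.457, θ=-0.025, ω=-0.366
apply F[15]=-3.104 → step 16: x=0.170, v=0.427, θ=-0.032, ω=-0.306
apply F[16]=-2.992 → step 17: x=0.178, v=0.398, θ=-0.038, ω=-0.253
apply F[17]=-2.875 → step 18: x=0.186, v=0.371, θ=-0.042, ω=-0.206
apply F[18]=-2.758 → step 19: x=0.193, v=0.346, θ=-0.046, ω=-0.166
apply F[19]=-2.642 → step 20: x=0.200, v=0.322, θ=-0.049, ω=-0.131
apply F[20]=-2.529 → step 21: x=0.206, v=0.300, θ=-0.051, ω=-0.100
apply F[21]=-2.422 → step 22: x=0.212, v=0.278, θ=-0.053, ω=-0.074
apply F[22]=-2.319 → step 23: x=0.217, v=0.259, θ=-0.054, ω=-0.051
apply F[23]=-2.222 → step 24: x=0.222, v=0.240, θ=-0.055, ω=-0.031
apply F[24]=-2.129 → step 25: x=0.227, v=0.222, θ=-0.056, ω=-0.014
apply F[25]=-2.041 → step 26: x=0.231, v=0.205, θ=-0.056, ω=0.000
apply F[26]=-1.957 → step 27: x=0.235, v=0.189, θ=-0.056, ω=0.012
apply F[27]=-1.877 → step 28: x=0.238, v=0.174, θ=-0.055, ω=0.023
apply F[28]=-1.802 → step 29: x=0.242, v=0.160, θ=-0.055, ω=0.031
apply F[29]=-1.730 → step 30: x=0.245, v=0.146, θ=-0.054, ω=0.039
apply F[30]=-1.661 → step 31: x=0.248, v=0.133, θ=-0.053, ω=0.045
apply F[31]=-1.596 → step 32: x=0.250, v=0.121, θ=-0.052, ω=0.050
Max |angle| over trajectory = 0.186 rad; bound = 0.090 → exceeded.

Answer: no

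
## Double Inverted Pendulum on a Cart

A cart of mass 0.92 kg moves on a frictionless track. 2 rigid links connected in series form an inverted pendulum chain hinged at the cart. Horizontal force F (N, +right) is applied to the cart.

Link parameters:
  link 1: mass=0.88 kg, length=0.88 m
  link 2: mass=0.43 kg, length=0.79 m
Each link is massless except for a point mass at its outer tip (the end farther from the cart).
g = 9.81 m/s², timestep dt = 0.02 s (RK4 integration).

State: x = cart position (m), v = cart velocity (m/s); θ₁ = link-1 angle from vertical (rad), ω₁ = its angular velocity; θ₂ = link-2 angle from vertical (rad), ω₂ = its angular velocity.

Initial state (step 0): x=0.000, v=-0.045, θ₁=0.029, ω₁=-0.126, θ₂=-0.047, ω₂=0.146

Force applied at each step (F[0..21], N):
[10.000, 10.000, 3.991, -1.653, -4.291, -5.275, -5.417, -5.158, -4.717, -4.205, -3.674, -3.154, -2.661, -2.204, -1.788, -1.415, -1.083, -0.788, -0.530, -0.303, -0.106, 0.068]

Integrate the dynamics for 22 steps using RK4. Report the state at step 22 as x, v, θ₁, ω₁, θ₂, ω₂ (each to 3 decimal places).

Answer: x=-0.047, v=-0.423, θ₁=-0.009, ω₁=0.195, θ₂=-0.010, ω₂=0.106

Derivation:
apply F[0]=+10.000 → step 1: x=0.001, v=0.165, θ₁=0.024, ω₁=-0.350, θ₂=-0.044, ω₂=0.119
apply F[1]=+10.000 → step 2: x=0.007, v=0.377, θ₁=0.015, ω₁=-0.579, θ₂=-0.042, ω₂=0.095
apply F[2]=+3.991 → step 3: x=0.015, v=0.461, θ₁=0.002, ω₁=-0.668, θ₂=-0.041, ω₂=0.077
apply F[3]=-1.653 → step 4: x=0.024, v=0.426, θ₁=-0.010, ω₁=-0.626, θ₂=-0.039, ω₂=0.065
apply F[4]=-4.291 → step 5: x=0.031, v=0.337, θ₁=-0.022, ω₁=-0.526, θ₂=-0.038, ω₂=0.057
apply F[5]=-5.275 → step 6: x=0.037, v=0.230, θ₁=-0.031, ω₁=-0.409, θ₂=-0.037, ω₂=0.053
apply F[6]=-5.417 → step 7: x=0.041, v=0.122, θ₁=-0.038, ω₁=-0.294, θ₂=-0.036, ω₂=0.052
apply F[7]=-5.158 → step 8: x=0.042, v=0.022, θ₁=-0.043, ω₁=-0.190, θ₂=-0.035, ω₂=0.054
apply F[8]=-4.717 → step 9: x=0.042, v=-0.068, θ₁=-0.046, ω₁=-0.099, θ₂=-0.034, ω₂=0.058
apply F[9]=-4.205 → step 10: x=0.039, v=-0.146, θ₁=-0.047, ω₁=-0.022, θ₂=-0.032, ω₂=0.064
apply F[10]=-3.674 → step 11: x=0.036, v=-0.213, θ₁=-0.047, ω₁=0.041, θ₂=-0.031, ω₂=0.069
apply F[11]=-3.154 → step 12: x=0.031, v=-0.268, θ₁=-0.046, ω₁=0.092, θ₂=-0.030, ω₂=0.075
apply F[12]=-2.661 → step 13: x=0.025, v=-0.314, θ₁=-0.043, ω₁=0.132, θ₂=-0.028, ω₂=0.081
apply F[13]=-2.204 → step 14: x=0.019, v=-0.350, θ₁=-0.041, ω₁=0.162, θ₂=-0.026, ω₂=0.087
apply F[14]=-1.788 → step 15: x=0.011, v=-0.378, θ₁=-0.037, ω₁=0.183, θ₂=-0.025, ω₂=0.092
apply F[15]=-1.415 → step 16: x=0.004, v=-0.399, θ₁=-0.033, ω₁=0.198, θ₂=-0.023, ω₂=0.096
apply F[16]=-1.083 → step 17: x=-0.005, v=-0.414, θ₁=-0.029, ω₁=0.207, θ₂=-0.021, ω₂=0.100
apply F[17]=-0.788 → step 18: x=-0.013, v=-0.423, θ₁=-0.025, ω₁=0.211, θ₂=-0.019, ω₂=0.102
apply F[18]=-0.530 → step 19: x=-0.021, v=-0.428, θ₁=-0.021, ω₁=0.211, θ₂=-0.017, ω₂=0.104
apply F[19]=-0.303 → step 20: x=-0.030, v=-0.430, θ₁=-0.017, ω₁=0.208, θ₂=-0.015, ω₂=0.105
apply F[20]=-0.106 → step 21: x=-0.039, v=-0.428, θ₁=-0.013, ω₁=0.203, θ₂=-0.012, ω₂=0.106
apply F[21]=+0.068 → step 22: x=-0.047, v=-0.423, θ₁=-0.009, ω₁=0.195, θ₂=-0.010, ω₂=0.106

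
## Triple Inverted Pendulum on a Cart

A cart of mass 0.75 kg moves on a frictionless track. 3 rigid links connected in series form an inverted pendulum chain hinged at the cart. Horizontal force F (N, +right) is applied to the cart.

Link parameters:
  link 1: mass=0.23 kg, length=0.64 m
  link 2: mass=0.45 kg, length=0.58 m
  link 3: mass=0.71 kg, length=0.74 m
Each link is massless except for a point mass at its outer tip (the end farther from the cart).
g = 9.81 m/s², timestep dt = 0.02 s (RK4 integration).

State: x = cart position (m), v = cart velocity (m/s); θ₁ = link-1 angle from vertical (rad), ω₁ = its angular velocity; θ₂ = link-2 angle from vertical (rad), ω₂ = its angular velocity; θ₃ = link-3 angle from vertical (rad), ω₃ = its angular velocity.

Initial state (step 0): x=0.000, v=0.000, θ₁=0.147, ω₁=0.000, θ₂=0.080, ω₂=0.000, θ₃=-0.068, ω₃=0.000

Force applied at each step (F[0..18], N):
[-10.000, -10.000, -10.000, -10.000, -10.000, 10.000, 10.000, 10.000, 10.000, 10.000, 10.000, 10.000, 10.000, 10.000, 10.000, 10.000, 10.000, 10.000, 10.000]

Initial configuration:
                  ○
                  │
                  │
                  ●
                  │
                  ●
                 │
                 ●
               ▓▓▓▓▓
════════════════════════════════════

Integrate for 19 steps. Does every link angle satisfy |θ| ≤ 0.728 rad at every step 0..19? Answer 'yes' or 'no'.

apply F[0]=-10.000 → step 1: x=-0.003, v=-0.305, θ₁=0.153, ω₁=0.592, θ₂=0.080, ω₂=-0.046, θ₃=-0.069, ω₃=-0.071
apply F[1]=-10.000 → step 2: x=-0.012, v=-0.609, θ₁=0.171, ω₁=1.191, θ₂=0.078, ω₂=-0.103, θ₃=-0.071, ω₃=-0.136
apply F[2]=-10.000 → step 3: x=-0.027, v=-0.910, θ₁=0.201, ω₁=1.792, θ₂=0.075, ω₂=-0.175, θ₃=-0.074, ω₃=-0.187
apply F[3]=-10.000 → step 4: x=-0.049, v=-1.201, θ₁=0.242, ω₁=2.373, θ₂=0.071, ω₂=-0.244, θ₃=-0.078, ω₃=-0.219
apply F[4]=-10.000 → step 5: x=-0.075, v=-1.478, θ₁=0.295, ω₁=2.901, θ₂=0.066, ω₂=-0.277, θ₃=-0.083, ω₃=-0.229
apply F[5]=+10.000 → step 6: x=-0.103, v=-1.273, θ₁=0.353, ω₁=2.898, θ₂=0.058, ω₂=-0.518, θ₃=-0.088, ω₃=-0.280
apply F[6]=+10.000 → step 7: x=-0.126, v=-1.070, θ₁=0.411, ω₁=2.938, θ₂=0.045, ω₂=-0.798, θ₃=-0.094, ω₃=-0.323
apply F[7]=+10.000 → step 8: x=-0.146, v=-0.866, θ₁=0.471, ω₁=3.000, θ₂=0.026, ω₂=-1.098, θ₃=-0.101, ω₃=-0.356
apply F[8]=+10.000 → step 9: x=-0.161, v=-0.658, θ₁=0.531, ω₁=3.064, θ₂=0.001, ω₂=-1.403, θ₃=-0.108, ω₃=-0.378
apply F[9]=+10.000 → step 10: x=-0.172, v=-0.445, θ₁=0.593, ω₁=3.121, θ₂=-0.030, ω₂=-1.701, θ₃=-0.116, ω₃=-0.392
apply F[10]=+10.000 → step 11: x=-0.179, v=-0.228, θ₁=0.656, ω₁=3.163, θ₂=-0.067, ω₂=-1.988, θ₃=-0.124, ω₃=-0.400
apply F[11]=+10.000 → step 12: x=-0.181, v=-0.005, θ₁=0.720, ω₁=3.189, θ₂=-0.110, ω₂=-2.262, θ₃=-0.132, ω₃=-0.402
apply F[12]=+10.000 → step 13: x=-0.179, v=0.220, θ₁=0.784, ω₁=3.198, θ₂=-0.158, ω₂=-2.524, θ₃=-0.140, ω₃=-0.402
apply F[13]=+10.000 → step 14: x=-0.172, v=0.448, θ₁=0.847, ω₁=3.190, θ₂=-0.211, ω₂=-2.777, θ₃=-0.148, ω₃=-0.402
apply F[14]=+10.000 → step 15: x=-0.161, v=0.676, θ₁=0.911, ω₁=3.165, θ₂=-0.269, ω₂=-3.026, θ₃=-0.156, ω₃=-0.404
apply F[15]=+10.000 → step 16: x=-0.145, v=0.904, θ₁=0.974, ω₁=3.122, θ₂=-0.332, ω₂=-3.276, θ₃=-0.164, ω₃=-0.409
apply F[16]=+10.000 → step 17: x=-0.125, v=1.130, θ₁=1.036, ω₁=3.059, θ₂=-0.400, ω₂=-3.531, θ₃=-0.172, ω₃=-0.421
apply F[17]=+10.000 → step 18: x=-0.100, v=1.353, θ₁=1.096, ω₁=2.972, θ₂=-0.473, ω₂=-3.798, θ₃=-0.181, ω₃=-0.442
apply F[18]=+10.000 → step 19: x=-0.071, v=1.569, θ₁=1.154, ω₁=2.858, θ₂=-0.552, ω₂=-4.083, θ₃=-0.190, ω₃=-0.477
Max |angle| over trajectory = 1.154 rad; bound = 0.728 → exceeded.

Answer: no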